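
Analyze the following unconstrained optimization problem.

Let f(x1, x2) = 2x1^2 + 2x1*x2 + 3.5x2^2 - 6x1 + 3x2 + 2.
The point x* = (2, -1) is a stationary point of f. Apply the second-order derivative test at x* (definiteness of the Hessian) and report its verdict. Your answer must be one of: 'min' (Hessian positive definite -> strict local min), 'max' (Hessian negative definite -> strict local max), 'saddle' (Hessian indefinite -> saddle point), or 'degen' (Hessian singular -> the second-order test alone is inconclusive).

Compute the Hessian H = grad^2 f:
  H = [[4, 2], [2, 7]]
Verify stationarity: grad f(x*) = H x* + g = (0, 0).
Eigenvalues of H: 3, 8.
Both eigenvalues > 0, so H is positive definite -> x* is a strict local min.

min


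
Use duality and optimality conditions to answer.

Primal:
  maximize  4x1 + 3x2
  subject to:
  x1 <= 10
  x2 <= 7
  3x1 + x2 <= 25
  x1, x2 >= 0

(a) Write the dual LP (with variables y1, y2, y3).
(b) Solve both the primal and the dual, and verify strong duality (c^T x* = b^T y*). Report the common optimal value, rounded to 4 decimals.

The standard primal-dual pair for 'max c^T x s.t. A x <= b, x >= 0' is:
  Dual:  min b^T y  s.t.  A^T y >= c,  y >= 0.

So the dual LP is:
  minimize  10y1 + 7y2 + 25y3
  subject to:
    y1 + 3y3 >= 4
    y2 + y3 >= 3
    y1, y2, y3 >= 0

Solving the primal: x* = (6, 7).
  primal value c^T x* = 45.
Solving the dual: y* = (0, 1.6667, 1.3333).
  dual value b^T y* = 45.
Strong duality: c^T x* = b^T y*. Confirmed.

45


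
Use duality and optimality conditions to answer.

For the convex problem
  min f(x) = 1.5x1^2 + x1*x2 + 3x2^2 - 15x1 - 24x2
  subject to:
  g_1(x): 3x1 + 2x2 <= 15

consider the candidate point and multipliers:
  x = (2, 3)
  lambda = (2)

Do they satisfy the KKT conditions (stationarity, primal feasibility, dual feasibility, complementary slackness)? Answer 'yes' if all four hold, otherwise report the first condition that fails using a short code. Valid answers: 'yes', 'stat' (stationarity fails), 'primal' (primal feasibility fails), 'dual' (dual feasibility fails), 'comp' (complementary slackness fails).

Gradient of f: grad f(x) = Q x + c = (-6, -4)
Constraint values g_i(x) = a_i^T x - b_i:
  g_1((2, 3)) = -3
Stationarity residual: grad f(x) + sum_i lambda_i a_i = (0, 0)
  -> stationarity OK
Primal feasibility (all g_i <= 0): OK
Dual feasibility (all lambda_i >= 0): OK
Complementary slackness (lambda_i * g_i(x) = 0 for all i): FAILS

Verdict: the first failing condition is complementary_slackness -> comp.

comp


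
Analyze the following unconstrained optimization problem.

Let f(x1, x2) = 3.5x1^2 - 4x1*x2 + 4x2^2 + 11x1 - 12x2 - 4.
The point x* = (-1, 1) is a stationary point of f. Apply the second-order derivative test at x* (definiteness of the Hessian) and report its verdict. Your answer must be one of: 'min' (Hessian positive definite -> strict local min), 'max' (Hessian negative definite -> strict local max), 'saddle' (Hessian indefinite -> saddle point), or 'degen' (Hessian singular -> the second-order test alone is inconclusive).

Compute the Hessian H = grad^2 f:
  H = [[7, -4], [-4, 8]]
Verify stationarity: grad f(x*) = H x* + g = (0, 0).
Eigenvalues of H: 3.4689, 11.5311.
Both eigenvalues > 0, so H is positive definite -> x* is a strict local min.

min


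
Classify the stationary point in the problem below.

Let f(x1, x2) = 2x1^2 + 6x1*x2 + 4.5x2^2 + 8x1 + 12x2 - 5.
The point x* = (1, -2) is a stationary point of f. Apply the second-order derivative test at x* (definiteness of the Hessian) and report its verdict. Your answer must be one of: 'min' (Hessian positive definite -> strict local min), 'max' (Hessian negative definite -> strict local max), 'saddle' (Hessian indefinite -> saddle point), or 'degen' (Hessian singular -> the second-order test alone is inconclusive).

Compute the Hessian H = grad^2 f:
  H = [[4, 6], [6, 9]]
Verify stationarity: grad f(x*) = H x* + g = (0, 0).
Eigenvalues of H: 0, 13.
H has a zero eigenvalue (singular; positive semidefinite but not definite), so H is neither positive definite, negative definite, nor indefinite. The second-order test alone is inconclusive -> degen.
(Indeed, f is constant along the null direction of H through x*, so x* is not a strict local extremum.)

degen


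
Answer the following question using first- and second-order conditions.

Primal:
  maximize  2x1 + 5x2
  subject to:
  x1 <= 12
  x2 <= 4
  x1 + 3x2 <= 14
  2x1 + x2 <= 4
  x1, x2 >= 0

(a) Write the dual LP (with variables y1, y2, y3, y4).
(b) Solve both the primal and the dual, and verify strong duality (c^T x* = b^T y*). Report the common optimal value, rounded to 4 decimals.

The standard primal-dual pair for 'max c^T x s.t. A x <= b, x >= 0' is:
  Dual:  min b^T y  s.t.  A^T y >= c,  y >= 0.

So the dual LP is:
  minimize  12y1 + 4y2 + 14y3 + 4y4
  subject to:
    y1 + y3 + 2y4 >= 2
    y2 + 3y3 + y4 >= 5
    y1, y2, y3, y4 >= 0

Solving the primal: x* = (0, 4).
  primal value c^T x* = 20.
Solving the dual: y* = (0, 4, 0, 1).
  dual value b^T y* = 20.
Strong duality: c^T x* = b^T y*. Confirmed.

20


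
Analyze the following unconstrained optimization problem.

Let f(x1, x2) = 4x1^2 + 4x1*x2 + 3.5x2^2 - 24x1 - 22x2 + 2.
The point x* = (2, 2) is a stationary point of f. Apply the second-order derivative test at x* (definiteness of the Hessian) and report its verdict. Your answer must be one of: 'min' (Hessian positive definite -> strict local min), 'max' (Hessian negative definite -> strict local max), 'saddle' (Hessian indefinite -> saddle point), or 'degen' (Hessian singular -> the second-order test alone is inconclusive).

Compute the Hessian H = grad^2 f:
  H = [[8, 4], [4, 7]]
Verify stationarity: grad f(x*) = H x* + g = (0, 0).
Eigenvalues of H: 3.4689, 11.5311.
Both eigenvalues > 0, so H is positive definite -> x* is a strict local min.

min


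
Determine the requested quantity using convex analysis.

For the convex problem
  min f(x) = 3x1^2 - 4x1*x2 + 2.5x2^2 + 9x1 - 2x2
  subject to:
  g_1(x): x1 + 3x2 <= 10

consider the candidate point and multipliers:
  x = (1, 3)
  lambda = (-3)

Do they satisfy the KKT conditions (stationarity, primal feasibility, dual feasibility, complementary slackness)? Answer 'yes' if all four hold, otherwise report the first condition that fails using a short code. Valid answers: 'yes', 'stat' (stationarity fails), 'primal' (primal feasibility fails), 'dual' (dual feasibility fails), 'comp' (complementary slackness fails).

Gradient of f: grad f(x) = Q x + c = (3, 9)
Constraint values g_i(x) = a_i^T x - b_i:
  g_1((1, 3)) = 0
Stationarity residual: grad f(x) + sum_i lambda_i a_i = (0, 0)
  -> stationarity OK
Primal feasibility (all g_i <= 0): OK
Dual feasibility (all lambda_i >= 0): FAILS
Complementary slackness (lambda_i * g_i(x) = 0 for all i): OK

Verdict: the first failing condition is dual_feasibility -> dual.

dual


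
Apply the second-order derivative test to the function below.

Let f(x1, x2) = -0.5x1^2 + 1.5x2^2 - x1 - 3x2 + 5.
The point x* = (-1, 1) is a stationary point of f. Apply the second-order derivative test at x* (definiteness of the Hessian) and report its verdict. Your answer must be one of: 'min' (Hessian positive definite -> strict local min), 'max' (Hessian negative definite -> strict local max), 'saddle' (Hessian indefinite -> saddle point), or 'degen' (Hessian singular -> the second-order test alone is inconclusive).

Compute the Hessian H = grad^2 f:
  H = [[-1, 0], [0, 3]]
Verify stationarity: grad f(x*) = H x* + g = (0, 0).
Eigenvalues of H: -1, 3.
Eigenvalues have mixed signs, so H is indefinite -> x* is a saddle point.

saddle


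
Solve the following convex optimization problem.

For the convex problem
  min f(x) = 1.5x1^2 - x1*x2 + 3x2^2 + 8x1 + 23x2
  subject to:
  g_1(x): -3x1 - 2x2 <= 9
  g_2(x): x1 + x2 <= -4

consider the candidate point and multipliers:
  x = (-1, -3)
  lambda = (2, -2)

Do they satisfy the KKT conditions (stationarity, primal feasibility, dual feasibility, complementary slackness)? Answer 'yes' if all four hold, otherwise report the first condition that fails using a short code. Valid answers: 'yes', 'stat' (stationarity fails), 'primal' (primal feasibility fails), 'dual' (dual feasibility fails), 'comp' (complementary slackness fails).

Gradient of f: grad f(x) = Q x + c = (8, 6)
Constraint values g_i(x) = a_i^T x - b_i:
  g_1((-1, -3)) = 0
  g_2((-1, -3)) = 0
Stationarity residual: grad f(x) + sum_i lambda_i a_i = (0, 0)
  -> stationarity OK
Primal feasibility (all g_i <= 0): OK
Dual feasibility (all lambda_i >= 0): FAILS
Complementary slackness (lambda_i * g_i(x) = 0 for all i): OK

Verdict: the first failing condition is dual_feasibility -> dual.

dual


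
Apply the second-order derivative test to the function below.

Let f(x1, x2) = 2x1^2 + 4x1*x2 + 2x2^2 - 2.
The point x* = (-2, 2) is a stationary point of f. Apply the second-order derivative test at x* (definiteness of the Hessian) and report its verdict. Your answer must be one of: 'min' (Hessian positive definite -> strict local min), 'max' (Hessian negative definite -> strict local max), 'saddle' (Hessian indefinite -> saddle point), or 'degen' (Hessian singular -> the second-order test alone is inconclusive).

Compute the Hessian H = grad^2 f:
  H = [[4, 4], [4, 4]]
Verify stationarity: grad f(x*) = H x* + g = (0, 0).
Eigenvalues of H: 0, 8.
H has a zero eigenvalue (singular; positive semidefinite but not definite), so H is neither positive definite, negative definite, nor indefinite. The second-order test alone is inconclusive -> degen.
(Indeed, f is constant along the null direction of H through x*, so x* is not a strict local extremum.)

degen


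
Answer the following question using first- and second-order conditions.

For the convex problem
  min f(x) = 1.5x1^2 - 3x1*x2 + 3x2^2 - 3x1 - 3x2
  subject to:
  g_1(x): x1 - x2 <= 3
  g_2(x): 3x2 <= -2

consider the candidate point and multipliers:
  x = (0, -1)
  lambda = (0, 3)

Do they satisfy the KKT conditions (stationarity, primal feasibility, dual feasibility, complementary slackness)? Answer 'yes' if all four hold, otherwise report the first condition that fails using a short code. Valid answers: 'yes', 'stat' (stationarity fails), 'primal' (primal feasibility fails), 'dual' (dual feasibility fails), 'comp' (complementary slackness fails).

Gradient of f: grad f(x) = Q x + c = (0, -9)
Constraint values g_i(x) = a_i^T x - b_i:
  g_1((0, -1)) = -2
  g_2((0, -1)) = -1
Stationarity residual: grad f(x) + sum_i lambda_i a_i = (0, 0)
  -> stationarity OK
Primal feasibility (all g_i <= 0): OK
Dual feasibility (all lambda_i >= 0): OK
Complementary slackness (lambda_i * g_i(x) = 0 for all i): FAILS

Verdict: the first failing condition is complementary_slackness -> comp.

comp


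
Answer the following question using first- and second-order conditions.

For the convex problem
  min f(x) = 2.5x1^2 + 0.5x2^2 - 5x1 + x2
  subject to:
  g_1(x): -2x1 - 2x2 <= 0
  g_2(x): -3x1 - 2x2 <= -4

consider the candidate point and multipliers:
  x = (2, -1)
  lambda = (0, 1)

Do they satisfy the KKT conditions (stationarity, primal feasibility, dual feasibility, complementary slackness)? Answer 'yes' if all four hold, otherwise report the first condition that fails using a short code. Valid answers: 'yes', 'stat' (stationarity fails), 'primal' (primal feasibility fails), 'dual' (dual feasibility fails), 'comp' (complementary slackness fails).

Gradient of f: grad f(x) = Q x + c = (5, 0)
Constraint values g_i(x) = a_i^T x - b_i:
  g_1((2, -1)) = -2
  g_2((2, -1)) = 0
Stationarity residual: grad f(x) + sum_i lambda_i a_i = (2, -2)
  -> stationarity FAILS
Primal feasibility (all g_i <= 0): OK
Dual feasibility (all lambda_i >= 0): OK
Complementary slackness (lambda_i * g_i(x) = 0 for all i): OK

Verdict: the first failing condition is stationarity -> stat.

stat


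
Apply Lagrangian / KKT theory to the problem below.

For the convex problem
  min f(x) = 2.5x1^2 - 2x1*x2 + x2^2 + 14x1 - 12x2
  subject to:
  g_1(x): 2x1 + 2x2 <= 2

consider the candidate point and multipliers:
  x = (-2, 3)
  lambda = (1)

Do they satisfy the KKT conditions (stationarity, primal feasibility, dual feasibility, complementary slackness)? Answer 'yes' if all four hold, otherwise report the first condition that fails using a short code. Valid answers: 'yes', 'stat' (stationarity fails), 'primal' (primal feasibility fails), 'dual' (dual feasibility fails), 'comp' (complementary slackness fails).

Gradient of f: grad f(x) = Q x + c = (-2, -2)
Constraint values g_i(x) = a_i^T x - b_i:
  g_1((-2, 3)) = 0
Stationarity residual: grad f(x) + sum_i lambda_i a_i = (0, 0)
  -> stationarity OK
Primal feasibility (all g_i <= 0): OK
Dual feasibility (all lambda_i >= 0): OK
Complementary slackness (lambda_i * g_i(x) = 0 for all i): OK

Verdict: yes, KKT holds.

yes


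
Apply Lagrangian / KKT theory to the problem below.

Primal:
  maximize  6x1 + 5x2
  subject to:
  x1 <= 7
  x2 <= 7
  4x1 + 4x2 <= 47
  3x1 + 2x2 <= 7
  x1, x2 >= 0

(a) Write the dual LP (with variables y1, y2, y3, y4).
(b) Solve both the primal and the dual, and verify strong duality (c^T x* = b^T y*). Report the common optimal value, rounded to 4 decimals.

The standard primal-dual pair for 'max c^T x s.t. A x <= b, x >= 0' is:
  Dual:  min b^T y  s.t.  A^T y >= c,  y >= 0.

So the dual LP is:
  minimize  7y1 + 7y2 + 47y3 + 7y4
  subject to:
    y1 + 4y3 + 3y4 >= 6
    y2 + 4y3 + 2y4 >= 5
    y1, y2, y3, y4 >= 0

Solving the primal: x* = (0, 3.5).
  primal value c^T x* = 17.5.
Solving the dual: y* = (0, 0, 0, 2.5).
  dual value b^T y* = 17.5.
Strong duality: c^T x* = b^T y*. Confirmed.

17.5


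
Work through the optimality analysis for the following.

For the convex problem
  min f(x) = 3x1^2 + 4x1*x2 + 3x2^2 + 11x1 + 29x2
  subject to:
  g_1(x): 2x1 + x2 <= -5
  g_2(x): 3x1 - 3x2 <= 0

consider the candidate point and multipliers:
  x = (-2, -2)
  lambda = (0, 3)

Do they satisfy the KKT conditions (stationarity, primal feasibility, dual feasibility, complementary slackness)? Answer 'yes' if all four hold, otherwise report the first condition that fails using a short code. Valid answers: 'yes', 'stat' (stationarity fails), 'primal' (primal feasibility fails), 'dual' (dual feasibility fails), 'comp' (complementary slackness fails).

Gradient of f: grad f(x) = Q x + c = (-9, 9)
Constraint values g_i(x) = a_i^T x - b_i:
  g_1((-2, -2)) = -1
  g_2((-2, -2)) = 0
Stationarity residual: grad f(x) + sum_i lambda_i a_i = (0, 0)
  -> stationarity OK
Primal feasibility (all g_i <= 0): OK
Dual feasibility (all lambda_i >= 0): OK
Complementary slackness (lambda_i * g_i(x) = 0 for all i): OK

Verdict: yes, KKT holds.

yes


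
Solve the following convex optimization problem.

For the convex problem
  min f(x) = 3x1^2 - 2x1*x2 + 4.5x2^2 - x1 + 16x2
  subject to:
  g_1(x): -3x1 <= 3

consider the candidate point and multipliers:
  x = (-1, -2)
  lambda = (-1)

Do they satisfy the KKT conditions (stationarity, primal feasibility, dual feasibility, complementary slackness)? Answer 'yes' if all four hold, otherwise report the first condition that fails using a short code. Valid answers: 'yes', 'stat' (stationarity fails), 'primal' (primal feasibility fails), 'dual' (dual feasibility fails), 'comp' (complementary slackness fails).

Gradient of f: grad f(x) = Q x + c = (-3, 0)
Constraint values g_i(x) = a_i^T x - b_i:
  g_1((-1, -2)) = 0
Stationarity residual: grad f(x) + sum_i lambda_i a_i = (0, 0)
  -> stationarity OK
Primal feasibility (all g_i <= 0): OK
Dual feasibility (all lambda_i >= 0): FAILS
Complementary slackness (lambda_i * g_i(x) = 0 for all i): OK

Verdict: the first failing condition is dual_feasibility -> dual.

dual


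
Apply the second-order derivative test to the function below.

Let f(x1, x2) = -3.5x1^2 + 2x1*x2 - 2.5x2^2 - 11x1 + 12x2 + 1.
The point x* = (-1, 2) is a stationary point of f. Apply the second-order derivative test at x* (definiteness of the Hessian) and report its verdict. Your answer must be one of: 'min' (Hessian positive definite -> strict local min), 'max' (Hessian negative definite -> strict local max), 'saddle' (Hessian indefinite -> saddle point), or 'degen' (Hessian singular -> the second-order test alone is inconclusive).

Compute the Hessian H = grad^2 f:
  H = [[-7, 2], [2, -5]]
Verify stationarity: grad f(x*) = H x* + g = (0, 0).
Eigenvalues of H: -8.2361, -3.7639.
Both eigenvalues < 0, so H is negative definite -> x* is a strict local max.

max


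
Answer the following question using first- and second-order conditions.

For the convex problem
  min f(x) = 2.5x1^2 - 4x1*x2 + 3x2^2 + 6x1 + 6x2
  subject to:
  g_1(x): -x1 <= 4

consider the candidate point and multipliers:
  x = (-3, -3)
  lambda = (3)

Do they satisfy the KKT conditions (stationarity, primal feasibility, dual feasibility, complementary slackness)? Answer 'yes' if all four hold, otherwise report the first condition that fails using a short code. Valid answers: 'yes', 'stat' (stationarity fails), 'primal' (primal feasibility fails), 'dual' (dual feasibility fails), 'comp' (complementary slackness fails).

Gradient of f: grad f(x) = Q x + c = (3, 0)
Constraint values g_i(x) = a_i^T x - b_i:
  g_1((-3, -3)) = -1
Stationarity residual: grad f(x) + sum_i lambda_i a_i = (0, 0)
  -> stationarity OK
Primal feasibility (all g_i <= 0): OK
Dual feasibility (all lambda_i >= 0): OK
Complementary slackness (lambda_i * g_i(x) = 0 for all i): FAILS

Verdict: the first failing condition is complementary_slackness -> comp.

comp


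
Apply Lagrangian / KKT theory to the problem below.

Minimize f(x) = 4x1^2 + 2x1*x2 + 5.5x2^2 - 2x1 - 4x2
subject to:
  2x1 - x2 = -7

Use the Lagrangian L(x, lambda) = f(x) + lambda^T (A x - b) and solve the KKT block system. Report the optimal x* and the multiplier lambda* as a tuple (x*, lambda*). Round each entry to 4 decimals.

Form the Lagrangian:
  L(x, lambda) = (1/2) x^T Q x + c^T x + lambda^T (A x - b)
Stationarity (grad_x L = 0): Q x + c + A^T lambda = 0.
Primal feasibility: A x = b.

This gives the KKT block system:
  [ Q   A^T ] [ x     ]   [-c ]
  [ A    0  ] [ lambda ] = [ b ]

Solving the linear system:
  x*      = (-2.6333, 1.7333)
  lambda* = (9.8)
  f(x*)   = 33.4667

x* = (-2.6333, 1.7333), lambda* = (9.8)


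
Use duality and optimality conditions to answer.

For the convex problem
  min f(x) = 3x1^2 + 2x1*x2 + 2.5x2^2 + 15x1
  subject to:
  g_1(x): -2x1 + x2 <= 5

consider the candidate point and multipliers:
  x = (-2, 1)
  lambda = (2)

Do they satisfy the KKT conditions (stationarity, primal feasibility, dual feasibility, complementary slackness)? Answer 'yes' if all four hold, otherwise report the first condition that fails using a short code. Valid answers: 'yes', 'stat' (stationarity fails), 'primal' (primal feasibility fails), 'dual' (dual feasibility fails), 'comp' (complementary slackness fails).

Gradient of f: grad f(x) = Q x + c = (5, 1)
Constraint values g_i(x) = a_i^T x - b_i:
  g_1((-2, 1)) = 0
Stationarity residual: grad f(x) + sum_i lambda_i a_i = (1, 3)
  -> stationarity FAILS
Primal feasibility (all g_i <= 0): OK
Dual feasibility (all lambda_i >= 0): OK
Complementary slackness (lambda_i * g_i(x) = 0 for all i): OK

Verdict: the first failing condition is stationarity -> stat.

stat


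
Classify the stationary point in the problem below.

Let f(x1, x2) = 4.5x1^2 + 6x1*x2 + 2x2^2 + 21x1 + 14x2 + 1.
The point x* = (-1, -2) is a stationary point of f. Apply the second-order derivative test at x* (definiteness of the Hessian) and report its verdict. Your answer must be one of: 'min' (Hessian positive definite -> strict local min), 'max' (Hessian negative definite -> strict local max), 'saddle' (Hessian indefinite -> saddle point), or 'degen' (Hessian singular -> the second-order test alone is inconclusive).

Compute the Hessian H = grad^2 f:
  H = [[9, 6], [6, 4]]
Verify stationarity: grad f(x*) = H x* + g = (0, 0).
Eigenvalues of H: 0, 13.
H has a zero eigenvalue (singular; positive semidefinite but not definite), so H is neither positive definite, negative definite, nor indefinite. The second-order test alone is inconclusive -> degen.
(Indeed, f is constant along the null direction of H through x*, so x* is not a strict local extremum.)

degen


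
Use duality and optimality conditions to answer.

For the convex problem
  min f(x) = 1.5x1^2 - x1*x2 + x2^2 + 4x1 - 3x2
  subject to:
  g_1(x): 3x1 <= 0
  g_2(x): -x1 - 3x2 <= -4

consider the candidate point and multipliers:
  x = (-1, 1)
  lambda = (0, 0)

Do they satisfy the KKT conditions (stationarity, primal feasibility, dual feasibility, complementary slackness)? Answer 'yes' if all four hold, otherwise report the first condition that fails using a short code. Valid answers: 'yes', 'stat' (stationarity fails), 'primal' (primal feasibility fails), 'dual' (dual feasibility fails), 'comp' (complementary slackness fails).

Gradient of f: grad f(x) = Q x + c = (0, 0)
Constraint values g_i(x) = a_i^T x - b_i:
  g_1((-1, 1)) = -3
  g_2((-1, 1)) = 2
Stationarity residual: grad f(x) + sum_i lambda_i a_i = (0, 0)
  -> stationarity OK
Primal feasibility (all g_i <= 0): FAILS
Dual feasibility (all lambda_i >= 0): OK
Complementary slackness (lambda_i * g_i(x) = 0 for all i): OK

Verdict: the first failing condition is primal_feasibility -> primal.

primal


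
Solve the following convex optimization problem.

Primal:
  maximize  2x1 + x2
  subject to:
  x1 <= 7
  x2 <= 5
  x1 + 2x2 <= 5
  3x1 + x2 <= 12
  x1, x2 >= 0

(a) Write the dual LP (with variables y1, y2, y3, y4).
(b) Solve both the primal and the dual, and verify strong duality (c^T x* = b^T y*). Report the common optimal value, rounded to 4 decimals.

The standard primal-dual pair for 'max c^T x s.t. A x <= b, x >= 0' is:
  Dual:  min b^T y  s.t.  A^T y >= c,  y >= 0.

So the dual LP is:
  minimize  7y1 + 5y2 + 5y3 + 12y4
  subject to:
    y1 + y3 + 3y4 >= 2
    y2 + 2y3 + y4 >= 1
    y1, y2, y3, y4 >= 0

Solving the primal: x* = (3.8, 0.6).
  primal value c^T x* = 8.2.
Solving the dual: y* = (0, 0, 0.2, 0.6).
  dual value b^T y* = 8.2.
Strong duality: c^T x* = b^T y*. Confirmed.

8.2


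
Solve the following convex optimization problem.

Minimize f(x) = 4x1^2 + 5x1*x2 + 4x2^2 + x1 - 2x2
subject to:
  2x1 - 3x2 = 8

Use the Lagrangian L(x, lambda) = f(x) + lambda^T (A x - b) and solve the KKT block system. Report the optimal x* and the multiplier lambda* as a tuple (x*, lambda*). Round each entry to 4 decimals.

Form the Lagrangian:
  L(x, lambda) = (1/2) x^T Q x + c^T x + lambda^T (A x - b)
Stationarity (grad_x L = 0): Q x + c + A^T lambda = 0.
Primal feasibility: A x = b.

This gives the KKT block system:
  [ Q   A^T ] [ x     ]   [-c ]
  [ A    0  ] [ lambda ] = [ b ]

Solving the linear system:
  x*      = (1.5305, -1.6463)
  lambda* = (-2.5061)
  f(x*)   = 12.436

x* = (1.5305, -1.6463), lambda* = (-2.5061)


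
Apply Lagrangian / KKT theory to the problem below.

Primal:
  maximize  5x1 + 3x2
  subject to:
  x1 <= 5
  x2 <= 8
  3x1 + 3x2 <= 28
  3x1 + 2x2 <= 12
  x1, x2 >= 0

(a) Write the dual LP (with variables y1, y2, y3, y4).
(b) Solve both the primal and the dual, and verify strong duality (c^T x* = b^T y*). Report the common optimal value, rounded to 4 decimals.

The standard primal-dual pair for 'max c^T x s.t. A x <= b, x >= 0' is:
  Dual:  min b^T y  s.t.  A^T y >= c,  y >= 0.

So the dual LP is:
  minimize  5y1 + 8y2 + 28y3 + 12y4
  subject to:
    y1 + 3y3 + 3y4 >= 5
    y2 + 3y3 + 2y4 >= 3
    y1, y2, y3, y4 >= 0

Solving the primal: x* = (4, 0).
  primal value c^T x* = 20.
Solving the dual: y* = (0, 0, 0, 1.6667).
  dual value b^T y* = 20.
Strong duality: c^T x* = b^T y*. Confirmed.

20


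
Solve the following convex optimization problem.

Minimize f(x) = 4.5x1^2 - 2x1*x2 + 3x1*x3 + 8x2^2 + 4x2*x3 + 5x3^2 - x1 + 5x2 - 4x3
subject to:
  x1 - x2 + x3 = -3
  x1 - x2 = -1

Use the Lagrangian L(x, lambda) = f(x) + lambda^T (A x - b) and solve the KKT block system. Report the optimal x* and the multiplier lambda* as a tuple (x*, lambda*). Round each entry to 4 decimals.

Form the Lagrangian:
  L(x, lambda) = (1/2) x^T Q x + c^T x + lambda^T (A x - b)
Stationarity (grad_x L = 0): Q x + c + A^T lambda = 0.
Primal feasibility: A x = b.

This gives the KKT block system:
  [ Q   A^T ] [ x     ]   [-c ]
  [ A    0  ] [ lambda ] = [ b ]

Solving the linear system:
  x*      = (-0.1905, 0.8095, -2)
  lambda* = (21.3333, -11)
  f(x*)   = 32.619

x* = (-0.1905, 0.8095, -2), lambda* = (21.3333, -11)


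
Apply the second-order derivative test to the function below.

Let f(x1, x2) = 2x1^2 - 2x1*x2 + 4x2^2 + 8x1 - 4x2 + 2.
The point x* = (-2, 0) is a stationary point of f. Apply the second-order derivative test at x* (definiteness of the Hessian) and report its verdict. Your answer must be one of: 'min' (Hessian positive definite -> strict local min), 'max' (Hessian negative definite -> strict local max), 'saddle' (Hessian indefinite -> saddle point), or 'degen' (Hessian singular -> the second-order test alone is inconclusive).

Compute the Hessian H = grad^2 f:
  H = [[4, -2], [-2, 8]]
Verify stationarity: grad f(x*) = H x* + g = (0, 0).
Eigenvalues of H: 3.1716, 8.8284.
Both eigenvalues > 0, so H is positive definite -> x* is a strict local min.

min


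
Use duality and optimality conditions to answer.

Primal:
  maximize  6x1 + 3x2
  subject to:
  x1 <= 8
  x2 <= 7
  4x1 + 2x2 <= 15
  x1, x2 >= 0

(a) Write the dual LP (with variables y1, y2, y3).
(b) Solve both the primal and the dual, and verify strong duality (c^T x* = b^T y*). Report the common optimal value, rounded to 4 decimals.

The standard primal-dual pair for 'max c^T x s.t. A x <= b, x >= 0' is:
  Dual:  min b^T y  s.t.  A^T y >= c,  y >= 0.

So the dual LP is:
  minimize  8y1 + 7y2 + 15y3
  subject to:
    y1 + 4y3 >= 6
    y2 + 2y3 >= 3
    y1, y2, y3 >= 0

Solving the primal: x* = (3.75, 0).
  primal value c^T x* = 22.5.
Solving the dual: y* = (0, 0, 1.5).
  dual value b^T y* = 22.5.
Strong duality: c^T x* = b^T y*. Confirmed.

22.5


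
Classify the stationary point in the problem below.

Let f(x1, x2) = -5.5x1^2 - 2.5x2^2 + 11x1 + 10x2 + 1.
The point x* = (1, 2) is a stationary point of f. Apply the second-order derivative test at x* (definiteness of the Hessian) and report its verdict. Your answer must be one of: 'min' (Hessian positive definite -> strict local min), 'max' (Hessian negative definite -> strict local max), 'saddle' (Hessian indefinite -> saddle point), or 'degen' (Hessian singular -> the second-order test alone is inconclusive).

Compute the Hessian H = grad^2 f:
  H = [[-11, 0], [0, -5]]
Verify stationarity: grad f(x*) = H x* + g = (0, 0).
Eigenvalues of H: -11, -5.
Both eigenvalues < 0, so H is negative definite -> x* is a strict local max.

max


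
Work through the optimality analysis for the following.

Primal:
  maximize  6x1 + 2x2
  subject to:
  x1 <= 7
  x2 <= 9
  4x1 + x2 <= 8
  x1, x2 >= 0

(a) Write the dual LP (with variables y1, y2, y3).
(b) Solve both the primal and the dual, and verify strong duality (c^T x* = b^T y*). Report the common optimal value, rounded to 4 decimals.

The standard primal-dual pair for 'max c^T x s.t. A x <= b, x >= 0' is:
  Dual:  min b^T y  s.t.  A^T y >= c,  y >= 0.

So the dual LP is:
  minimize  7y1 + 9y2 + 8y3
  subject to:
    y1 + 4y3 >= 6
    y2 + y3 >= 2
    y1, y2, y3 >= 0

Solving the primal: x* = (0, 8).
  primal value c^T x* = 16.
Solving the dual: y* = (0, 0, 2).
  dual value b^T y* = 16.
Strong duality: c^T x* = b^T y*. Confirmed.

16


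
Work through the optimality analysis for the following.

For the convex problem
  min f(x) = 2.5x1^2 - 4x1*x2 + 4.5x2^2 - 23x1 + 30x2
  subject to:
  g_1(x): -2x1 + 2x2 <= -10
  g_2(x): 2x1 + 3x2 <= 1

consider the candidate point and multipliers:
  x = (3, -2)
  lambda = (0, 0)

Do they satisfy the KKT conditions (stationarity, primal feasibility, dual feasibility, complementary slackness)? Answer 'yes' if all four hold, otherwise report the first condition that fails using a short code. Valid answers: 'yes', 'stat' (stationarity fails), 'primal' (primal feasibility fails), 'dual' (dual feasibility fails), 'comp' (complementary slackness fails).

Gradient of f: grad f(x) = Q x + c = (0, 0)
Constraint values g_i(x) = a_i^T x - b_i:
  g_1((3, -2)) = 0
  g_2((3, -2)) = -1
Stationarity residual: grad f(x) + sum_i lambda_i a_i = (0, 0)
  -> stationarity OK
Primal feasibility (all g_i <= 0): OK
Dual feasibility (all lambda_i >= 0): OK
Complementary slackness (lambda_i * g_i(x) = 0 for all i): OK

Verdict: yes, KKT holds.

yes


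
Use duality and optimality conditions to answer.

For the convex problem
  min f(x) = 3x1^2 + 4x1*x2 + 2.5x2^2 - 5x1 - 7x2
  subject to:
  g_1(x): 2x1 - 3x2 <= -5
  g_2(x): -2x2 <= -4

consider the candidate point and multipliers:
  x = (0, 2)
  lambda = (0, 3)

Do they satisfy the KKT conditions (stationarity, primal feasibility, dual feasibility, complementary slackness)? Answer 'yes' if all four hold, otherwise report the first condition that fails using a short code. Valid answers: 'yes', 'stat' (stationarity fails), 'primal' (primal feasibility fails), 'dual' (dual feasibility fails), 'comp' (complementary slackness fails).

Gradient of f: grad f(x) = Q x + c = (3, 3)
Constraint values g_i(x) = a_i^T x - b_i:
  g_1((0, 2)) = -1
  g_2((0, 2)) = 0
Stationarity residual: grad f(x) + sum_i lambda_i a_i = (3, -3)
  -> stationarity FAILS
Primal feasibility (all g_i <= 0): OK
Dual feasibility (all lambda_i >= 0): OK
Complementary slackness (lambda_i * g_i(x) = 0 for all i): OK

Verdict: the first failing condition is stationarity -> stat.

stat


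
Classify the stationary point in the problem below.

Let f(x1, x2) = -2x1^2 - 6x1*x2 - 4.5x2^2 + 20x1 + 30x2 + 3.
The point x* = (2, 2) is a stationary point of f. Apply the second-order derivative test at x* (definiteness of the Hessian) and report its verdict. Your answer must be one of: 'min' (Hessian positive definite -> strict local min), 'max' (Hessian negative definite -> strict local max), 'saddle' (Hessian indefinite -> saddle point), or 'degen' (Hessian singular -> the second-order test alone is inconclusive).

Compute the Hessian H = grad^2 f:
  H = [[-4, -6], [-6, -9]]
Verify stationarity: grad f(x*) = H x* + g = (0, 0).
Eigenvalues of H: -13, 0.
H has a zero eigenvalue (singular; negative semidefinite but not definite), so H is neither positive definite, negative definite, nor indefinite. The second-order test alone is inconclusive -> degen.
(Indeed, f is constant along the null direction of H through x*, so x* is not a strict local extremum.)

degen


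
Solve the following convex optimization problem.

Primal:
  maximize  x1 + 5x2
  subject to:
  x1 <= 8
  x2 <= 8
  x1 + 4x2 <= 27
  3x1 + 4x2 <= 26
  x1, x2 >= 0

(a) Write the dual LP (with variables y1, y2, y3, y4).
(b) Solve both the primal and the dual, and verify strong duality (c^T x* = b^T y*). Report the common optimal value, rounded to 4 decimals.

The standard primal-dual pair for 'max c^T x s.t. A x <= b, x >= 0' is:
  Dual:  min b^T y  s.t.  A^T y >= c,  y >= 0.

So the dual LP is:
  minimize  8y1 + 8y2 + 27y3 + 26y4
  subject to:
    y1 + y3 + 3y4 >= 1
    y2 + 4y3 + 4y4 >= 5
    y1, y2, y3, y4 >= 0

Solving the primal: x* = (0, 6.5).
  primal value c^T x* = 32.5.
Solving the dual: y* = (0, 0, 0, 1.25).
  dual value b^T y* = 32.5.
Strong duality: c^T x* = b^T y*. Confirmed.

32.5


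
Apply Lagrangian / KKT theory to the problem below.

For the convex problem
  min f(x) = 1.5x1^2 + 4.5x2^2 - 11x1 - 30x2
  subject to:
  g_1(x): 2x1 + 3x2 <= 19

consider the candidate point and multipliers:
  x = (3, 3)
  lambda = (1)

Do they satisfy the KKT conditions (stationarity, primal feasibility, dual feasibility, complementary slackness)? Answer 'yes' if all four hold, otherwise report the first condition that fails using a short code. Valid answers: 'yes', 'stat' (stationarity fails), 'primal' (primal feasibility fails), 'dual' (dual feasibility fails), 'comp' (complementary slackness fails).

Gradient of f: grad f(x) = Q x + c = (-2, -3)
Constraint values g_i(x) = a_i^T x - b_i:
  g_1((3, 3)) = -4
Stationarity residual: grad f(x) + sum_i lambda_i a_i = (0, 0)
  -> stationarity OK
Primal feasibility (all g_i <= 0): OK
Dual feasibility (all lambda_i >= 0): OK
Complementary slackness (lambda_i * g_i(x) = 0 for all i): FAILS

Verdict: the first failing condition is complementary_slackness -> comp.

comp


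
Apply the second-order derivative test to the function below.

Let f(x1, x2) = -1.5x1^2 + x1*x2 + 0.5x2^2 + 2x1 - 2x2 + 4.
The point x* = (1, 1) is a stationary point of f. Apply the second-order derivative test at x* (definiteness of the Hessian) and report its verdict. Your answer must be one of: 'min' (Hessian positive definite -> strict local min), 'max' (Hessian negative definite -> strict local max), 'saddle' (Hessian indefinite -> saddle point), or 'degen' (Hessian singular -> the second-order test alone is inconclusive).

Compute the Hessian H = grad^2 f:
  H = [[-3, 1], [1, 1]]
Verify stationarity: grad f(x*) = H x* + g = (0, 0).
Eigenvalues of H: -3.2361, 1.2361.
Eigenvalues have mixed signs, so H is indefinite -> x* is a saddle point.

saddle


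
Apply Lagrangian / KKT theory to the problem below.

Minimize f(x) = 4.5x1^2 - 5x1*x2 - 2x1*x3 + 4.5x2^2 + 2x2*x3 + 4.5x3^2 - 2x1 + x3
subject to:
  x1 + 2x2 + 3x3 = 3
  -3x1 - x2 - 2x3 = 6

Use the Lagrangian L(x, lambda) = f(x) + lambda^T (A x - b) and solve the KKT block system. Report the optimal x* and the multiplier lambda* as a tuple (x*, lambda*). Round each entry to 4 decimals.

Form the Lagrangian:
  L(x, lambda) = (1/2) x^T Q x + c^T x + lambda^T (A x - b)
Stationarity (grad_x L = 0): Q x + c + A^T lambda = 0.
Primal feasibility: A x = b.

This gives the KKT block system:
  [ Q   A^T ] [ x     ]   [-c ]
  [ A    0  ] [ lambda ] = [ b ]

Solving the linear system:
  x*      = (-3.3814, 0.3299, 1.9072)
  lambda* = (-21.7938, -19.8969)
  f(x*)   = 96.7165

x* = (-3.3814, 0.3299, 1.9072), lambda* = (-21.7938, -19.8969)


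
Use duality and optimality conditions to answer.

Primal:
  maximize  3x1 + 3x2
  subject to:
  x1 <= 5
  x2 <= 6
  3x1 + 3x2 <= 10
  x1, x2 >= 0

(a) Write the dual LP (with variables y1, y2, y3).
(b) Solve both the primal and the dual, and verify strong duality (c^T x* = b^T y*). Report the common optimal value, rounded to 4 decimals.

The standard primal-dual pair for 'max c^T x s.t. A x <= b, x >= 0' is:
  Dual:  min b^T y  s.t.  A^T y >= c,  y >= 0.

So the dual LP is:
  minimize  5y1 + 6y2 + 10y3
  subject to:
    y1 + 3y3 >= 3
    y2 + 3y3 >= 3
    y1, y2, y3 >= 0

Solving the primal: x* = (3.3333, 0).
  primal value c^T x* = 10.
Solving the dual: y* = (0, 0, 1).
  dual value b^T y* = 10.
Strong duality: c^T x* = b^T y*. Confirmed.

10


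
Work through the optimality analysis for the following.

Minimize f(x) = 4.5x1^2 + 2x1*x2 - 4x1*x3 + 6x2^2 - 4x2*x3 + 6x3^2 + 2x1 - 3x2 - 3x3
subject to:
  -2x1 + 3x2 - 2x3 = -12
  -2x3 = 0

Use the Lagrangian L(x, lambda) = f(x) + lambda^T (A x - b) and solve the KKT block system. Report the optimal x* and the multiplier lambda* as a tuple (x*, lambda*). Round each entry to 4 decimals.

Form the Lagrangian:
  L(x, lambda) = (1/2) x^T Q x + c^T x + lambda^T (A x - b)
Stationarity (grad_x L = 0): Q x + c + A^T lambda = 0.
Primal feasibility: A x = b.

This gives the KKT block system:
  [ Q   A^T ] [ x     ]   [-c ]
  [ A    0  ] [ lambda ] = [ b ]

Solving the linear system:
  x*      = (2.3529, -2.4314, 0)
  lambda* = (9.1569, -10.5)
  f(x*)   = 60.9412

x* = (2.3529, -2.4314, 0), lambda* = (9.1569, -10.5)


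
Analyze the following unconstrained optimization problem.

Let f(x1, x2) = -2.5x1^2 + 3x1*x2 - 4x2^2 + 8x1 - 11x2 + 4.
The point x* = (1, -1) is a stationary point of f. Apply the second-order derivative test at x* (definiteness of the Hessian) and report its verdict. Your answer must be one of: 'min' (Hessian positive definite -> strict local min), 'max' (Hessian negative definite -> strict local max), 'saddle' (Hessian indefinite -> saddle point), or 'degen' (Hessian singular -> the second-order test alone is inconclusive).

Compute the Hessian H = grad^2 f:
  H = [[-5, 3], [3, -8]]
Verify stationarity: grad f(x*) = H x* + g = (0, 0).
Eigenvalues of H: -9.8541, -3.1459.
Both eigenvalues < 0, so H is negative definite -> x* is a strict local max.

max


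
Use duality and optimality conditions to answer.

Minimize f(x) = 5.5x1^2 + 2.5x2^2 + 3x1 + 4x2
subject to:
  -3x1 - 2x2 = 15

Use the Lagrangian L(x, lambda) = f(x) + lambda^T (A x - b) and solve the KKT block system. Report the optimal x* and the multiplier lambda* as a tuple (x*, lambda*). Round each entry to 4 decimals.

Form the Lagrangian:
  L(x, lambda) = (1/2) x^T Q x + c^T x + lambda^T (A x - b)
Stationarity (grad_x L = 0): Q x + c + A^T lambda = 0.
Primal feasibility: A x = b.

This gives the KKT block system:
  [ Q   A^T ] [ x     ]   [-c ]
  [ A    0  ] [ lambda ] = [ b ]

Solving the linear system:
  x*      = (-2.3933, -3.9101)
  lambda* = (-7.7753)
  f(x*)   = 46.9045

x* = (-2.3933, -3.9101), lambda* = (-7.7753)


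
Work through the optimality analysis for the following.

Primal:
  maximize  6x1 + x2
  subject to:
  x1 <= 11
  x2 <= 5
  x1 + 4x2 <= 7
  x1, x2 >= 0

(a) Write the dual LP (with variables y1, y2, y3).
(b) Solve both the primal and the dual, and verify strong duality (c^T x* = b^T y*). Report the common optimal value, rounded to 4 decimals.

The standard primal-dual pair for 'max c^T x s.t. A x <= b, x >= 0' is:
  Dual:  min b^T y  s.t.  A^T y >= c,  y >= 0.

So the dual LP is:
  minimize  11y1 + 5y2 + 7y3
  subject to:
    y1 + y3 >= 6
    y2 + 4y3 >= 1
    y1, y2, y3 >= 0

Solving the primal: x* = (7, 0).
  primal value c^T x* = 42.
Solving the dual: y* = (0, 0, 6).
  dual value b^T y* = 42.
Strong duality: c^T x* = b^T y*. Confirmed.

42


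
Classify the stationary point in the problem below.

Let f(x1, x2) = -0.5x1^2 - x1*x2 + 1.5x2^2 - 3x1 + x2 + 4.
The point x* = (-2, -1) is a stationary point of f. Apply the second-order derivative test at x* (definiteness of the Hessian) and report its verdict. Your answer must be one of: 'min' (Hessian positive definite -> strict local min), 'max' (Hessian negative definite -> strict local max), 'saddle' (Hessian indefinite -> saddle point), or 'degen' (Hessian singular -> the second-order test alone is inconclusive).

Compute the Hessian H = grad^2 f:
  H = [[-1, -1], [-1, 3]]
Verify stationarity: grad f(x*) = H x* + g = (0, 0).
Eigenvalues of H: -1.2361, 3.2361.
Eigenvalues have mixed signs, so H is indefinite -> x* is a saddle point.

saddle


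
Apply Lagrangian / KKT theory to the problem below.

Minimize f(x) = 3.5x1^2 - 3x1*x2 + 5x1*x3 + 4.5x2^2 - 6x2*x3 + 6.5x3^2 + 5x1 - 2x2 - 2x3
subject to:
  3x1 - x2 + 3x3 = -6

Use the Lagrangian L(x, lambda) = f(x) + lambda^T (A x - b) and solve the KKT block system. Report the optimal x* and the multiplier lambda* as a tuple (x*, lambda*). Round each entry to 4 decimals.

Form the Lagrangian:
  L(x, lambda) = (1/2) x^T Q x + c^T x + lambda^T (A x - b)
Stationarity (grad_x L = 0): Q x + c + A^T lambda = 0.
Primal feasibility: A x = b.

This gives the KKT block system:
  [ Q   A^T ] [ x     ]   [-c ]
  [ A    0  ] [ lambda ] = [ b ]

Solving the linear system:
  x*      = (-2.3005, 0.0155, 0.3057)
  lambda* = (3.2073)
  f(x*)   = 3.5492

x* = (-2.3005, 0.0155, 0.3057), lambda* = (3.2073)


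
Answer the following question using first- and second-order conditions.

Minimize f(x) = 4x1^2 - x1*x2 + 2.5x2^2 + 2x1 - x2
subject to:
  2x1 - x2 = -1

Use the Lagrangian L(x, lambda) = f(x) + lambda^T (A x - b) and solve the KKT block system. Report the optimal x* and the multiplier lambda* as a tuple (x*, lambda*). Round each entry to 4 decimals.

Form the Lagrangian:
  L(x, lambda) = (1/2) x^T Q x + c^T x + lambda^T (A x - b)
Stationarity (grad_x L = 0): Q x + c + A^T lambda = 0.
Primal feasibility: A x = b.

This gives the KKT block system:
  [ Q   A^T ] [ x     ]   [-c ]
  [ A    0  ] [ lambda ] = [ b ]

Solving the linear system:
  x*      = (-0.375, 0.25)
  lambda* = (0.625)
  f(x*)   = -0.1875

x* = (-0.375, 0.25), lambda* = (0.625)


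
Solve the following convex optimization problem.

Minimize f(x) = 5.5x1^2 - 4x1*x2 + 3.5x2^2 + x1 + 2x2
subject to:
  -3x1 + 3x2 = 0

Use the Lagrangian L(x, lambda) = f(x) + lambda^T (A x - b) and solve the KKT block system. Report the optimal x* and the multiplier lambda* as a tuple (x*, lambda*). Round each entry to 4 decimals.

Form the Lagrangian:
  L(x, lambda) = (1/2) x^T Q x + c^T x + lambda^T (A x - b)
Stationarity (grad_x L = 0): Q x + c + A^T lambda = 0.
Primal feasibility: A x = b.

This gives the KKT block system:
  [ Q   A^T ] [ x     ]   [-c ]
  [ A    0  ] [ lambda ] = [ b ]

Solving the linear system:
  x*      = (-0.3, -0.3)
  lambda* = (-0.3667)
  f(x*)   = -0.45

x* = (-0.3, -0.3), lambda* = (-0.3667)
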